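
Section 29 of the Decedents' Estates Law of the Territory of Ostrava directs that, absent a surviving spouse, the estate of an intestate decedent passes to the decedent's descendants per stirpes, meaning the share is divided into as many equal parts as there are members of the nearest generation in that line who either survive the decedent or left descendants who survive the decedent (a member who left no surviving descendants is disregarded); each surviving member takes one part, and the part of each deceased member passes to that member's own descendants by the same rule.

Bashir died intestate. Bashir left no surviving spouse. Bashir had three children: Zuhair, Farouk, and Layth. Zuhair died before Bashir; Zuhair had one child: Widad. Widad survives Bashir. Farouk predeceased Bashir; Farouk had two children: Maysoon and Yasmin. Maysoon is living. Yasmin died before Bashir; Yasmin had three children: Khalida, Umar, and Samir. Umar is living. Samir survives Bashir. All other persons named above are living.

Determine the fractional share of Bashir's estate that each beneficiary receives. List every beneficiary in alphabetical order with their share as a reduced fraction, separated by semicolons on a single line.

Khalida 1/18; Layth 1/3; Maysoon 1/6; Samir 1/18; Umar 1/18; Widad 1/3

There is no surviving spouse, so the entire estate passes to Bashir's descendants per stirpes.
The estate is divided into 3 equal shares of 1/3 among Zuhair, Farouk, Layth.
Zuhair predeceased; the 1/3 allotted to Zuhair's branch passes to Zuhair's issue by representation.
Widad is the sole taker at this level and receives the full 1/3.
Farouk predeceased; the 1/3 allotted to Farouk's branch passes to Farouk's issue by representation.
The 1/3 is divided into 2 equal shares of 1/6 among Maysoon, Yasmin.
Maysoon is living and takes 1/6.
Yasmin predeceased; the 1/6 allotted to Yasmin's branch passes to Yasmin's issue by representation.
The 1/6 is divided into 3 equal shares of 1/18 among Khalida, Umar, Samir.
Khalida is living and takes 1/18.
Umar is living and takes 1/18.
Samir is living and takes 1/18.
Layth is living and takes 1/3.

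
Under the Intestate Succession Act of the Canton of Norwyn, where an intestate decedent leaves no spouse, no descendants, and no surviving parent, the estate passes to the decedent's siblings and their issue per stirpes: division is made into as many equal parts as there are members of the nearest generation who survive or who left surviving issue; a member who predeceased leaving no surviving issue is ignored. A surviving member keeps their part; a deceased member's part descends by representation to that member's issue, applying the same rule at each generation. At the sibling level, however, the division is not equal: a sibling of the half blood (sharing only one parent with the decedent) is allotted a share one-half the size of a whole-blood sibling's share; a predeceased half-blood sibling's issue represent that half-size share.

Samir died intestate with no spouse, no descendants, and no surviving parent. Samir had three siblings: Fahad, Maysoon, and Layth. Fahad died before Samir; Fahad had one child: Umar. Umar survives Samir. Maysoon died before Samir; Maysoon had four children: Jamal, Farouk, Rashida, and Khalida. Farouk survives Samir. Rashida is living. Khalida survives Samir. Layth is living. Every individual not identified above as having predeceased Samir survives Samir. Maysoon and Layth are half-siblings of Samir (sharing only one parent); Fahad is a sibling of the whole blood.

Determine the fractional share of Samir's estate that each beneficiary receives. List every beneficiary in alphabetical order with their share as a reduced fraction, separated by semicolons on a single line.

Farouk 1/16; Jamal 1/16; Khalida 1/16; Layth 1/4; Rashida 1/16; Umar 1/2

No spouse, descendants, or parent survives, so the estate passes to Samir's siblings per stirpes.
Half-blood siblings count for one-half the weight of whole-blood siblings at the initial division.
Dividing 1 in proportion to weights (total weight 2): Fahad (weight 1) → 1/2; Maysoon (weight 1/2) → 1/4; Layth (weight 1/2) → 1/4.
Fahad predeceased; the 1/2 allotted to Fahad's branch passes to Fahad's issue by representation.
Umar is the sole taker at this level and receives the full 1/2.
Maysoon predeceased; the 1/4 allotted to Maysoon's branch passes to Maysoon's issue by representation.
The 1/4 is divided into 4 equal shares of 1/16 among Jamal, Farouk, Rashida, Khalida.
Jamal is living and takes 1/16.
Farouk is living and takes 1/16.
Rashida is living and takes 1/16.
Khalida is living and takes 1/16.
Layth is living and takes 1/4.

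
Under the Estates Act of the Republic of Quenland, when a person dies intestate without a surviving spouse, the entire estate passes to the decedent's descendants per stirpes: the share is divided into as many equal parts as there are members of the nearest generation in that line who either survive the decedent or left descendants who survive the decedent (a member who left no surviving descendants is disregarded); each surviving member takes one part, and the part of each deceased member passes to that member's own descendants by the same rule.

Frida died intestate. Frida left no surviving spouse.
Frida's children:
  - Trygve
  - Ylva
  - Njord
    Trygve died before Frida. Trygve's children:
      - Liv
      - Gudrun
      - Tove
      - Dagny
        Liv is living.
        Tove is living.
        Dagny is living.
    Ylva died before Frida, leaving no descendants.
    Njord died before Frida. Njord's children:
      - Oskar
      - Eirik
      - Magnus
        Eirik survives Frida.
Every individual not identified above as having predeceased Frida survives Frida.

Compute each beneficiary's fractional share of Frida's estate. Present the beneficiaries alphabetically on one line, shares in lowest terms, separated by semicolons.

Dagny 1/8; Eirik 1/6; Gudrun 1/8; Liv 1/8; Magnus 1/6; Oskar 1/6; Tove 1/8

There is no surviving spouse, so the entire estate passes to Frida's descendants per stirpes.
Ylva left no surviving issue, so that branch lapses and is disregarded.
The estate is divided into 2 equal shares of 1/2 among Trygve, Njord.
Trygve predeceased; the 1/2 allotted to Trygve's branch passes to Trygve's issue by representation.
The 1/2 is divided into 4 equal shares of 1/8 among Liv, Gudrun, Tove, Dagny.
Liv is living and takes 1/8.
Gudrun is living and takes 1/8.
Tove is living and takes 1/8.
Dagny is living and takes 1/8.
Njord predeceased; the 1/2 allotted to Njord's branch passes to Njord's issue by representation.
The 1/2 is divided into 3 equal shares of 1/6 among Oskar, Eirik, Magnus.
Oskar is living and takes 1/6.
Eirik is living and takes 1/6.
Magnus is living and takes 1/6.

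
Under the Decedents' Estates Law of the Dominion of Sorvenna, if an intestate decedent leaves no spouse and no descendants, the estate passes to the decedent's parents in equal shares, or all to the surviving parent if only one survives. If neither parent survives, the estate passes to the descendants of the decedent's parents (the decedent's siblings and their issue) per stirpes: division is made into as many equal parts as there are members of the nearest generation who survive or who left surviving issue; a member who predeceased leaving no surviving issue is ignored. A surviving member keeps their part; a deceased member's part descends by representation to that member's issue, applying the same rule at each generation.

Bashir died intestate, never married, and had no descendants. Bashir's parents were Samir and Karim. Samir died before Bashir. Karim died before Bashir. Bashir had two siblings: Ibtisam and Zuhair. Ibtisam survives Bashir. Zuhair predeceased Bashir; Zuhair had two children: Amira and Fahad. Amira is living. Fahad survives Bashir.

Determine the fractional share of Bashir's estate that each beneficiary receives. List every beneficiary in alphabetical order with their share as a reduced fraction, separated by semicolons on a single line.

Amira 1/4; Fahad 1/4; Ibtisam 1/2

Neither parent survives and there are no descendants, so the estate passes to Bashir's siblings and their issue per stirpes.
The estate is divided into 2 equal shares of 1/2 among Ibtisam, Zuhair.
Ibtisam is living and takes 1/2.
Zuhair predeceased; the 1/2 allotted to Zuhair's branch passes to Zuhair's issue by representation.
The 1/2 is divided into 2 equal shares of 1/4 among Amira, Fahad.
Amira is living and takes 1/4.
Fahad is living and takes 1/4.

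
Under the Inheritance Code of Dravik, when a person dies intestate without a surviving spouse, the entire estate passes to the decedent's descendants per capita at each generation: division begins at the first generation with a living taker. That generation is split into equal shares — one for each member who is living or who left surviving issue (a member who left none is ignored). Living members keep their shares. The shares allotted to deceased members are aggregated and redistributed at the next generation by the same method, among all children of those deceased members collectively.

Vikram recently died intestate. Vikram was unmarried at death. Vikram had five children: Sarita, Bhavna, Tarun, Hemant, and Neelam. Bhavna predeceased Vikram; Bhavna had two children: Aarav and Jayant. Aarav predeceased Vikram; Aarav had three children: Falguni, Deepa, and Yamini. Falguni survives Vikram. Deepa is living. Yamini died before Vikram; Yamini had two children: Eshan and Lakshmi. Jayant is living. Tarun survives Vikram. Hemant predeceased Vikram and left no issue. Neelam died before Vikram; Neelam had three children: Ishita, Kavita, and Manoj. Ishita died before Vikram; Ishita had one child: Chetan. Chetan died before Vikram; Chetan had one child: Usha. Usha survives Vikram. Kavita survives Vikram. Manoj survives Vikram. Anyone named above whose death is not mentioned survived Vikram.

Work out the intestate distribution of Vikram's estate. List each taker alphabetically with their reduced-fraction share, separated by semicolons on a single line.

Deepa 1/20; Eshan 1/30; Falguni 1/20; Jayant 1/10; Kavita 1/10; Lakshmi 1/30; Manoj 1/10; Sarita 1/4; Tarun 1/4; Usha 1/30

There is no surviving spouse, so the entire estate passes to Vikram's descendants per capita at each generation.
At generation 1 (Sarita, Bhavna, Tarun, Neelam) there are 4 shares of (1)/4 = 1/4 each.
Living: Sarita and Tarun — each takes 1/4.
Deceased: Bhavna and Neelam. Their combined 1/2 is pooled and carried to generation 2.
At generation 2 (Aarav, Jayant, Ishita, Kavita, Manoj) there are 5 shares of (1/2)/5 = 1/10 each.
Living: Jayant, Kavita, and Manoj — each takes 1/10.
Deceased: Aarav and Ishita. Their combined 1/5 is pooled and carried to generation 3.
At generation 3 (Falguni, Deepa, Yamini, Chetan) there are 4 shares of (1/5)/4 = 1/20 each.
Living: Falguni and Deepa — each takes 1/20.
Deceased: Yamini and Chetan. Their combined 1/10 is pooled and carried to generation 4.
At generation 4 (Eshan, Lakshmi, Usha) there are 3 shares of (1/10)/3 = 1/30 each.
Living: Eshan, Lakshmi, and Usha — each takes 1/30.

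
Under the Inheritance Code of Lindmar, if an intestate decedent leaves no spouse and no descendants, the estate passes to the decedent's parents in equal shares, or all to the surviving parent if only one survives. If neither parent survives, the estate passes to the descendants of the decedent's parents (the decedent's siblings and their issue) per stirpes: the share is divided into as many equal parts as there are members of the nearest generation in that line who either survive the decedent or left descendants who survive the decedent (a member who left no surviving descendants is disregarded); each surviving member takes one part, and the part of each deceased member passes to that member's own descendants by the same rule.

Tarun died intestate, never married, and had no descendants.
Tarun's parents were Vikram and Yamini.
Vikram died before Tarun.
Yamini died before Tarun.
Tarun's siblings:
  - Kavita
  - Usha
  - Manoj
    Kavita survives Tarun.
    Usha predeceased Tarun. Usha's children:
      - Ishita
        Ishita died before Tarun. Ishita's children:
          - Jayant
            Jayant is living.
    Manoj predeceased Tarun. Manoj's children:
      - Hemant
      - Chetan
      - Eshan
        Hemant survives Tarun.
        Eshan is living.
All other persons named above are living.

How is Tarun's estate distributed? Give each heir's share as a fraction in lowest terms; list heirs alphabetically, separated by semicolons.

Neither parent survives and there are no descendants, so the estate passes to Tarun's siblings and their issue per stirpes.
The estate is divided into 3 equal shares of 1/3 among Kavita, Usha, Manoj.
Kavita is living and takes 1/3.
Usha predeceased; the 1/3 allotted to Usha's branch passes to Usha's issue by representation.
Ishita's line is the sole branch at this level, so the full 1/3 passes to Ishita's issue by representation.
Jayant is the sole taker at this level and receives the full 1/3.
Manoj predeceased; the 1/3 allotted to Manoj's branch passes to Manoj's issue by representation.
The 1/3 is divided into 3 equal shares of 1/9 among Hemant, Chetan, Eshan.
Hemant is living and takes 1/9.
Chetan is living and takes 1/9.
Eshan is living and takes 1/9.

Chetan 1/9; Eshan 1/9; Hemant 1/9; Jayant 1/3; Kavita 1/3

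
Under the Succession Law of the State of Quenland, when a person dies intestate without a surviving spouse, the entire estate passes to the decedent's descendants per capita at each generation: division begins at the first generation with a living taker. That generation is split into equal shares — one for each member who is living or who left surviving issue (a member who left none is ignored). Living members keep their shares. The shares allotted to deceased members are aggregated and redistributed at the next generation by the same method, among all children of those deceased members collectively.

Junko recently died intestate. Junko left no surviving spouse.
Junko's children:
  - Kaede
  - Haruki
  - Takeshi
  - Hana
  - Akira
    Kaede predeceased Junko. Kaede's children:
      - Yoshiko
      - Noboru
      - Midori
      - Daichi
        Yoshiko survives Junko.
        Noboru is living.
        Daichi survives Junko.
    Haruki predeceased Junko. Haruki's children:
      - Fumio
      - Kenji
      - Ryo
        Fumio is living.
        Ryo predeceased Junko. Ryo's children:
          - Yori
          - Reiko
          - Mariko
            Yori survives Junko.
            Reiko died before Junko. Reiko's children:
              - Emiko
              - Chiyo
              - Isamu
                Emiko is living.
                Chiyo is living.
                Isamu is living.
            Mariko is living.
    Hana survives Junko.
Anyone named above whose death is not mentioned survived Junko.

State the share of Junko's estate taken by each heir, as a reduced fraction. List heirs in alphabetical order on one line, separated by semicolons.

There is no surviving spouse, so the entire estate passes to Junko's descendants per capita at each generation.
At generation 1 (Kaede, Haruki, Takeshi, Hana, Akira) there are 5 shares of (1)/5 = 1/5 each.
Living: Takeshi, Hana, and Akira — each takes 1/5.
Deceased: Kaede and Haruki. Their combined 2/5 is pooled and carried to generation 2.
At generation 2 (Yoshiko, Noboru, Midori, Daichi, Fumio, Kenji, Ryo) there are 7 shares of (2/5)/7 = 2/35 each.
Living: Yoshiko, Noboru, Midori, Daichi, Fumio, and Kenji — each takes 2/35.
Deceased: Ryo. That 2/35 share is carried to generation 3.
At generation 3 (Yori, Reiko, Mariko) there are 3 shares of (2/35)/3 = 2/105 each.
Living: Yori and Mariko — each takes 2/105.
Deceased: Reiko. That 2/105 share is carried to generation 4.
At generation 4 (Emiko, Chiyo, Isamu) there are 3 shares of (2/105)/3 = 2/315 each.
Living: Emiko, Chiyo, and Isamu — each takes 2/315.

Akira 1/5; Chiyo 2/315; Daichi 2/35; Emiko 2/315; Fumio 2/35; Hana 1/5; Isamu 2/315; Kenji 2/35; Mariko 2/105; Midori 2/35; Noboru 2/35; Takeshi 1/5; Yori 2/105; Yoshiko 2/35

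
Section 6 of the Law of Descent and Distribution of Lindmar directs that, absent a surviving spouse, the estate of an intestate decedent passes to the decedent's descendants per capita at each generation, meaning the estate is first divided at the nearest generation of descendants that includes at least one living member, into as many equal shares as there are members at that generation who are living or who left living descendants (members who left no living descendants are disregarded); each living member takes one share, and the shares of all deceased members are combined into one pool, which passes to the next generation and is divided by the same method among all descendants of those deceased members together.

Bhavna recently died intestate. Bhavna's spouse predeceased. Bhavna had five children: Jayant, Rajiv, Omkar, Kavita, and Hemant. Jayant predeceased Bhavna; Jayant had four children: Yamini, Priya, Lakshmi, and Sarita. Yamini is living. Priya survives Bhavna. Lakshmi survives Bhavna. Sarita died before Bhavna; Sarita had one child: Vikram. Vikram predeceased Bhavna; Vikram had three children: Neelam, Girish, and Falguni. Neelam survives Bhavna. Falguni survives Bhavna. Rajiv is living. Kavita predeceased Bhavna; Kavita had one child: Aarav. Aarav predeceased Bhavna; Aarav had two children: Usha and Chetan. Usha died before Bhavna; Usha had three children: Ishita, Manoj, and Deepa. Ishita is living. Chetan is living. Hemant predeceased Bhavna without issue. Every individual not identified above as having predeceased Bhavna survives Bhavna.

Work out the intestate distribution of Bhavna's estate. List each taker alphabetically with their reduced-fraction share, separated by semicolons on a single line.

There is no surviving spouse, so the entire estate passes to Bhavna's descendants per capita at each generation.
At generation 1 (Jayant, Rajiv, Omkar, Kavita) there are 4 shares of (1)/4 = 1/4 each.
Living: Rajiv and Omkar — each takes 1/4.
Deceased: Jayant and Kavita. Their combined 1/2 is pooled and carried to generation 2.
At generation 2 (Yamini, Priya, Lakshmi, Sarita, Aarav) there are 5 shares of (1/2)/5 = 1/10 each.
Living: Yamini, Priya, and Lakshmi — each takes 1/10.
Deceased: Sarita and Aarav. Their combined 1/5 is pooled and carried to generation 3.
At generation 3 (Vikram, Usha, Chetan) there are 3 shares of (1/5)/3 = 1/15 each.
Living: Chetan — each takes 1/15.
Deceased: Vikram and Usha. Their combined 2/15 is pooled and carried to generation 4.
At generation 4 (Neelam, Girish, Falguni, Ishita, Manoj, Deepa) there are 6 shares of (2/15)/6 = 1/45 each.
Living: Neelam, Girish, Falguni, Ishita, Manoj, and Deepa — each takes 1/45.

Chetan 1/15; Deepa 1/45; Falguni 1/45; Girish 1/45; Ishita 1/45; Lakshmi 1/10; Manoj 1/45; Neelam 1/45; Omkar 1/4; Priya 1/10; Rajiv 1/4; Yamini 1/10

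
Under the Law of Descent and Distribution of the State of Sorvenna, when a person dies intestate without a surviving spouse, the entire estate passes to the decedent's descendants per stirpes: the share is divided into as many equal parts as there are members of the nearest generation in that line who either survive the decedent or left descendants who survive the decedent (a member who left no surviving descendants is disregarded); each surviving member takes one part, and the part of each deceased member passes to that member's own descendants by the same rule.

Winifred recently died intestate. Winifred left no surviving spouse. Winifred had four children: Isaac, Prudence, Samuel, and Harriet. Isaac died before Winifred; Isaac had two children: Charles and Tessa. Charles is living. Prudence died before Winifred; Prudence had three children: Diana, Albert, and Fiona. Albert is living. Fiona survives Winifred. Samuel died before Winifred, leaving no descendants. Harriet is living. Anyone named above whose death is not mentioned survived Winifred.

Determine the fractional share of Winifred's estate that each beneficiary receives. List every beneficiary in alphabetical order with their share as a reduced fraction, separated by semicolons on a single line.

There is no surviving spouse, so the entire estate passes to Winifred's descendants per stirpes.
Samuel left no surviving issue, so that branch lapses and is disregarded.
The estate is divided into 3 equal shares of 1/3 among Isaac, Prudence, Harriet.
Isaac predeceased; the 1/3 allotted to Isaac's branch passes to Isaac's issue by representation.
The 1/3 is divided into 2 equal shares of 1/6 among Charles, Tessa.
Charles is living and takes 1/6.
Tessa is living and takes 1/6.
Prudence predeceased; the 1/3 allotted to Prudence's branch passes to Prudence's issue by representation.
The 1/3 is divided into 3 equal shares of 1/9 among Diana, Albert, Fiona.
Diana is living and takes 1/9.
Albert is living and takes 1/9.
Fiona is living and takes 1/9.
Harriet is living and takes 1/3.

Albert 1/9; Charles 1/6; Diana 1/9; Fiona 1/9; Harriet 1/3; Tessa 1/6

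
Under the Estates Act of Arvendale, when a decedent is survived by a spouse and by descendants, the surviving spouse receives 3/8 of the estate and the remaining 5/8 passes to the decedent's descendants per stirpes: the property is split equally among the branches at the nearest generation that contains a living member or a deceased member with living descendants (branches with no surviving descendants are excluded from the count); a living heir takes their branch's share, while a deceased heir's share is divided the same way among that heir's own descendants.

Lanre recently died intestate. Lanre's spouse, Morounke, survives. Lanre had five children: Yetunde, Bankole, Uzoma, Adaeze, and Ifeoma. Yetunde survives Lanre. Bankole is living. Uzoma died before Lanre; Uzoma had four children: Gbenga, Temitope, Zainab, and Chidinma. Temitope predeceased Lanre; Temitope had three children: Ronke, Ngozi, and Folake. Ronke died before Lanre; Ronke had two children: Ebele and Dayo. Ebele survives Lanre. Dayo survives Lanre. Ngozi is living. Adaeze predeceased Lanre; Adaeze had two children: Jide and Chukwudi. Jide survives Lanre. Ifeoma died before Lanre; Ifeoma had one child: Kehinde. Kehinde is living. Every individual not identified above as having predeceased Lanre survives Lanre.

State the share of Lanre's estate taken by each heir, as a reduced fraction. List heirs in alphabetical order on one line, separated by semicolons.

Morounke, as surviving spouse, takes 3/8.
The remaining 5/8 passes to Lanre's descendants per stirpes.
The 5/8 is divided into 5 equal shares of 1/8 among Yetunde, Bankole, Uzoma, Adaeze, Ifeoma.
Yetunde is living and takes 1/8.
Bankole is living and takes 1/8.
Uzoma predeceased; the 1/8 allotted to Uzoma's branch passes to Uzoma's issue by representation.
The 1/8 is divided into 4 equal shares of 1/32 among Gbenga, Temitope, Zainab, Chidinma.
Gbenga is living and takes 1/32.
Temitope predeceased; the 1/32 allotted to Temitope's branch passes to Temitope's issue by representation.
The 1/32 is divided into 3 equal shares of 1/96 among Ronke, Ngozi, Folake.
Ronke predeceased; the 1/96 allotted to Ronke's branch passes to Ronke's issue by representation.
The 1/96 is divided into 2 equal shares of 1/192 among Ebele, Dayo.
Ebele is living and takes 1/192.
Dayo is living and takes 1/192.
Ngozi is living and takes 1/96.
Folake is living and takes 1/96.
Zainab is living and takes 1/32.
Chidinma is living and takes 1/32.
Adaeze predeceased; the 1/8 allotted to Adaeze's branch passes to Adaeze's issue by representation.
The 1/8 is divided into 2 equal shares of 1/16 among Jide, Chukwudi.
Jide is living and takes 1/16.
Chukwudi is living and takes 1/16.
Ifeoma predeceased; the 1/8 allotted to Ifeoma's branch passes to Ifeoma's issue by representation.
Kehinde is the sole taker at this level and receives the full 1/8.

Bankole 1/8; Chidinma 1/32; Chukwudi 1/16; Dayo 1/192; Ebele 1/192; Folake 1/96; Gbenga 1/32; Jide 1/16; Kehinde 1/8; Morounke 3/8; Ngozi 1/96; Yetunde 1/8; Zainab 1/32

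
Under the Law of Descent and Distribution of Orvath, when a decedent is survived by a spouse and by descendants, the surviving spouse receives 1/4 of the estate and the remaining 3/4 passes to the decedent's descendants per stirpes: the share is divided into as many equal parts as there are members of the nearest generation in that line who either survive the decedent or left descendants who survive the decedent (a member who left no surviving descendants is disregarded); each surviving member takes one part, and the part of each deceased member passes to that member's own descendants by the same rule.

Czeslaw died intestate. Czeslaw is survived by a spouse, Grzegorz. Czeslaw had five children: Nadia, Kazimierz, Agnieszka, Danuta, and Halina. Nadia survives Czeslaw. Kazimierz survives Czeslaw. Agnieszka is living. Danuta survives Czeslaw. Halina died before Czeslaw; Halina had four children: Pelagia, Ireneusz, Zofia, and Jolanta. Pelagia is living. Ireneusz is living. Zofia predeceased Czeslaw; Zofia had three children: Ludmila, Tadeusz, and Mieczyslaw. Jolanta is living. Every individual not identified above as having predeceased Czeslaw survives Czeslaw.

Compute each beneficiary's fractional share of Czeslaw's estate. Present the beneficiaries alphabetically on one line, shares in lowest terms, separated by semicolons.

Grzegorz, as surviving spouse, takes 1/4.
The remaining 3/4 passes to Czeslaw's descendants per stirpes.
The 3/4 is divided into 5 equal shares of 3/20 among Nadia, Kazimierz, Agnieszka, Danuta, Halina.
Nadia is living and takes 3/20.
Kazimierz is living and takes 3/20.
Agnieszka is living and takes 3/20.
Danuta is living and takes 3/20.
Halina predeceased; the 3/20 allotted to Halina's branch passes to Halina's issue by representation.
The 3/20 is divided into 4 equal shares of 3/80 among Pelagia, Ireneusz, Zofia, Jolanta.
Pelagia is living and takes 3/80.
Ireneusz is living and takes 3/80.
Zofia predeceased; the 3/80 allotted to Zofia's branch passes to Zofia's issue by representation.
The 3/80 is divided into 3 equal shares of 1/80 among Ludmila, Tadeusz, Mieczyslaw.
Ludmila is living and takes 1/80.
Tadeusz is living and takes 1/80.
Mieczyslaw is living and takes 1/80.
Jolanta is living and takes 3/80.

Agnieszka 3/20; Danuta 3/20; Grzegorz 1/4; Ireneusz 3/80; Jolanta 3/80; Kazimierz 3/20; Ludmila 1/80; Mieczyslaw 1/80; Nadia 3/20; Pelagia 3/80; Tadeusz 1/80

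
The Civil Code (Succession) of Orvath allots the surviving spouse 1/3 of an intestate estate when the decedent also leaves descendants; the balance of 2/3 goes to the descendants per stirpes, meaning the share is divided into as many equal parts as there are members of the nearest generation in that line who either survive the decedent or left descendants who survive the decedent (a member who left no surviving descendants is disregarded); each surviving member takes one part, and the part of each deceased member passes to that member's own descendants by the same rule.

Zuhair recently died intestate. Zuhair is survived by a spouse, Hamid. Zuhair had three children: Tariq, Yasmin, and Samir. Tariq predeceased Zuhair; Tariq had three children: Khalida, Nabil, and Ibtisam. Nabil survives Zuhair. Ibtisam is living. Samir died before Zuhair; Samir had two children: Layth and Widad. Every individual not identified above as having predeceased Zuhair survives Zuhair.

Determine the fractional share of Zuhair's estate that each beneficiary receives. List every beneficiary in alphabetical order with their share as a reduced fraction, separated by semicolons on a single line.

Hamid, as surviving spouse, takes 1/3.
The remaining 2/3 passes to Zuhair's descendants per stirpes.
The 2/3 is divided into 3 equal shares of 2/9 among Tariq, Yasmin, Samir.
Tariq predeceased; the 2/9 allotted to Tariq's branch passes to Tariq's issue by representation.
The 2/9 is divided into 3 equal shares of 2/27 among Khalida, Nabil, Ibtisam.
Khalida is living and takes 2/27.
Nabil is living and takes 2/27.
Ibtisam is living and takes 2/27.
Yasmin is living and takes 2/9.
Samir predeceased; the 2/9 allotted to Samir's branch passes to Samir's issue by representation.
The 2/9 is divided into 2 equal shares of 1/9 among Layth, Widad.
Layth is living and takes 1/9.
Widad is living and takes 1/9.

Hamid 1/3; Ibtisam 2/27; Khalida 2/27; Layth 1/9; Nabil 2/27; Widad 1/9; Yasmin 2/9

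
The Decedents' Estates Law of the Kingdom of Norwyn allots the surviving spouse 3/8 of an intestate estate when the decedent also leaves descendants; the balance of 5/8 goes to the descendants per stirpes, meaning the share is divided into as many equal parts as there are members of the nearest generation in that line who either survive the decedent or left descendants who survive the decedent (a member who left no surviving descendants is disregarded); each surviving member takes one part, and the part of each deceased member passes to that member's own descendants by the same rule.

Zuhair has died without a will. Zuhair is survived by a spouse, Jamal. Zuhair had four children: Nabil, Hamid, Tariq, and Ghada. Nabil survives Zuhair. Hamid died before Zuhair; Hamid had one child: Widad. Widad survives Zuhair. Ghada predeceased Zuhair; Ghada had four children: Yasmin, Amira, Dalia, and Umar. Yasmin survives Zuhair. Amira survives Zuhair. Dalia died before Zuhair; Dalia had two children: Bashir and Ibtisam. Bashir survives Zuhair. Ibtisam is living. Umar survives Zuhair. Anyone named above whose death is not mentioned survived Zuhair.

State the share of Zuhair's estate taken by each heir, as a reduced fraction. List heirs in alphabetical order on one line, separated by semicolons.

Jamal, as surviving spouse, takes 3/8.
The remaining 5/8 passes to Zuhair's descendants per stirpes.
The 5/8 is divided into 4 equal shares of 5/32 among Nabil, Hamid, Tariq, Ghada.
Nabil is living and takes 5/32.
Hamid predeceased; the 5/32 allotted to Hamid's branch passes to Hamid's issue by representation.
Widad is the sole taker at this level and receives the full 5/32.
Tariq is living and takes 5/32.
Ghada predeceased; the 5/32 allotted to Ghada's branch passes to Ghada's issue by representation.
The 5/32 is divided into 4 equal shares of 5/128 among Yasmin, Amira, Dalia, Umar.
Yasmin is living and takes 5/128.
Amira is living and takes 5/128.
Dalia predeceased; the 5/128 allotted to Dalia's branch passes to Dalia's issue by representation.
The 5/128 is divided into 2 equal shares of 5/256 among Bashir, Ibtisam.
Bashir is living and takes 5/256.
Ibtisam is living and takes 5/256.
Umar is living and takes 5/128.

Amira 5/128; Bashir 5/256; Ibtisam 5/256; Jamal 3/8; Nabil 5/32; Tariq 5/32; Umar 5/128; Widad 5/32; Yasmin 5/128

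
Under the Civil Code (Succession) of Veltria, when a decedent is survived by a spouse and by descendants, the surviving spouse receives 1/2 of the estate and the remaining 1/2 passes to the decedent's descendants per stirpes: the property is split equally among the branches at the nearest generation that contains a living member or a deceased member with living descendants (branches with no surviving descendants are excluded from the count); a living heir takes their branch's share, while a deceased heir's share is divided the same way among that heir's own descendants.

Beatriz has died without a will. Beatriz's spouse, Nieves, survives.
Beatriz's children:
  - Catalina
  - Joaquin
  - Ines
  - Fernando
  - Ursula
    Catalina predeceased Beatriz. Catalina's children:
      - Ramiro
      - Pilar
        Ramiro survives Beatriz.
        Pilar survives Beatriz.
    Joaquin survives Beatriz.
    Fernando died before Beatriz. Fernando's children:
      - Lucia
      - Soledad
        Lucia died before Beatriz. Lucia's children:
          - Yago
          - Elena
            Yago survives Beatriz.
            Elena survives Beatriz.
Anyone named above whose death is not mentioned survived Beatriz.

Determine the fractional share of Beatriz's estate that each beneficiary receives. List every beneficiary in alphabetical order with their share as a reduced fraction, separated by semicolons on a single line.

Nieves, as surviving spouse, takes 1/2.
The remaining 1/2 passes to Beatriz's descendants per stirpes.
The 1/2 is divided into 5 equal shares of 1/10 among Catalina, Joaquin, Ines, Fernando, Ursula.
Catalina predeceased; the 1/10 allotted to Catalina's branch passes to Catalina's issue by representation.
The 1/10 is divided into 2 equal shares of 1/20 among Ramiro, Pilar.
Ramiro is living and takes 1/20.
Pilar is living and takes 1/20.
Joaquin is living and takes 1/10.
Ines is living and takes 1/10.
Fernando predeceased; the 1/10 allotted to Fernando's branch passes to Fernando's issue by representation.
The 1/10 is divided into 2 equal shares of 1/20 among Lucia, Soledad.
Lucia predeceased; the 1/20 allotted to Lucia's branch passes to Lucia's issue by representation.
The 1/20 is divided into 2 equal shares of 1/40 among Yago, Elena.
Yago is living and takes 1/40.
Elena is living and takes 1/40.
Soledad is living and takes 1/20.
Ursula is living and takes 1/10.

Elena 1/40; Ines 1/10; Joaquin 1/10; Nieves 1/2; Pilar 1/20; Ramiro 1/20; Soledad 1/20; Ursula 1/10; Yago 1/40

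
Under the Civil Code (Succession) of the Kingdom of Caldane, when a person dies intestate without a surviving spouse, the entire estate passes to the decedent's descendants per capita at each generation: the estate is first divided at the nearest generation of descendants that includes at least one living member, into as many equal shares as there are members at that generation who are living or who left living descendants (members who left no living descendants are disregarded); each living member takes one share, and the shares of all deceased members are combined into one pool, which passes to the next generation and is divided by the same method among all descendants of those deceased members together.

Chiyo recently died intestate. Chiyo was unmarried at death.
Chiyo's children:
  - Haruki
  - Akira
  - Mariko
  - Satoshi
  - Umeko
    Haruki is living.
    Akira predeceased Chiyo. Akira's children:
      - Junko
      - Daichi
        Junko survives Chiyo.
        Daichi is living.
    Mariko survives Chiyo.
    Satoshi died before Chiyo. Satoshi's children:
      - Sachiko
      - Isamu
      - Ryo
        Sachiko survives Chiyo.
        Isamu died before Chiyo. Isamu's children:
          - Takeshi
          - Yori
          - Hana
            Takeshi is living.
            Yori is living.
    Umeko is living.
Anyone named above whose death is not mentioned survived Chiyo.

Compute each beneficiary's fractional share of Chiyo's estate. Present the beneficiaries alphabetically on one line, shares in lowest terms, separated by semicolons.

Daichi 2/25; Hana 2/75; Haruki 1/5; Junko 2/25; Mariko 1/5; Ryo 2/25; Sachiko 2/25; Takeshi 2/75; Umeko 1/5; Yori 2/75

There is no surviving spouse, so the entire estate passes to Chiyo's descendants per capita at each generation.
At generation 1 (Haruki, Akira, Mariko, Satoshi, Umeko) there are 5 shares of (1)/5 = 1/5 each.
Living: Haruki, Mariko, and Umeko — each takes 1/5.
Deceased: Akira and Satoshi. Their combined 2/5 is pooled and carried to generation 2.
At generation 2 (Junko, Daichi, Sachiko, Isamu, Ryo) there are 5 shares of (2/5)/5 = 2/25 each.
Living: Junko, Daichi, Sachiko, and Ryo — each takes 2/25.
Deceased: Isamu. That 2/25 share is carried to generation 3.
At generation 3 (Takeshi, Yori, Hana) there are 3 shares of (2/25)/3 = 2/75 each.
Living: Takeshi, Yori, and Hana — each takes 2/75.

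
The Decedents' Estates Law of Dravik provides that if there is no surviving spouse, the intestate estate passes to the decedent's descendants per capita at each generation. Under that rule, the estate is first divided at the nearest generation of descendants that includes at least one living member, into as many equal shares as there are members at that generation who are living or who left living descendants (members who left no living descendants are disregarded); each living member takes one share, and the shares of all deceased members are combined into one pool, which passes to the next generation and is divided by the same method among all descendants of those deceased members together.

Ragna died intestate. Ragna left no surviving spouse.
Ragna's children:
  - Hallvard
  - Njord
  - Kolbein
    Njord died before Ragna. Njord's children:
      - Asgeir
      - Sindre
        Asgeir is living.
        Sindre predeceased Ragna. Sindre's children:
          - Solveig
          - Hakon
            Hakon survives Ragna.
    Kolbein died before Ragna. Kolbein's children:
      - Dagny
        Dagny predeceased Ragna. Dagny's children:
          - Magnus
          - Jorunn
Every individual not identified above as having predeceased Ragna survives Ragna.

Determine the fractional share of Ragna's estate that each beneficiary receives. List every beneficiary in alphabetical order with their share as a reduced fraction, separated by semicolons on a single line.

There is no surviving spouse, so the entire estate passes to Ragna's descendants per capita at each generation.
At generation 1 (Hallvard, Njord, Kolbein) there are 3 shares of (1)/3 = 1/3 each.
Living: Hallvard — each takes 1/3.
Deceased: Njord and Kolbein. Their combined 2/3 is pooled and carried to generation 2.
At generation 2 (Asgeir, Sindre, Dagny) there are 3 shares of (2/3)/3 = 2/9 each.
Living: Asgeir — each takes 2/9.
Deceased: Sindre and Dagny. Their combined 4/9 is pooled and carried to generation 3.
At generation 3 (Solveig, Hakon, Magnus, Jorunn) there are 4 shares of (4/9)/4 = 1/9 each.
Living: Solveig, Hakon, Magnus, and Jorunn — each takes 1/9.

Asgeir 2/9; Hakon 1/9; Hallvard 1/3; Jorunn 1/9; Magnus 1/9; Solveig 1/9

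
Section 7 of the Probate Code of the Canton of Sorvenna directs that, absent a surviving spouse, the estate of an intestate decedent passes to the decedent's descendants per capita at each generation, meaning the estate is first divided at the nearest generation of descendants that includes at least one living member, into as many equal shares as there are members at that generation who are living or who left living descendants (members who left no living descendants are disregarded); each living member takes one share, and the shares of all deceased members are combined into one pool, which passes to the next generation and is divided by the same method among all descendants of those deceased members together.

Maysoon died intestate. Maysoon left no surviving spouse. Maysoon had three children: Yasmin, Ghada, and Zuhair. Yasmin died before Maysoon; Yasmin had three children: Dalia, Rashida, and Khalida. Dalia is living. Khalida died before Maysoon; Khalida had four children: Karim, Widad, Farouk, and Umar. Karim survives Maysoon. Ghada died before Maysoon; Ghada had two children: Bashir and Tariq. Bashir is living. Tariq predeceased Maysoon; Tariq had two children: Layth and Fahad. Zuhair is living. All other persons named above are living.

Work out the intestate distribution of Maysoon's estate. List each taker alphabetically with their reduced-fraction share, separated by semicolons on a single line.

Bashir 2/15; Dalia 2/15; Fahad 2/45; Farouk 2/45; Karim 2/45; Layth 2/45; Rashida 2/15; Umar 2/45; Widad 2/45; Zuhair 1/3

There is no surviving spouse, so the entire estate passes to Maysoon's descendants per capita at each generation.
At generation 1 (Yasmin, Ghada, Zuhair) there are 3 shares of (1)/3 = 1/3 each.
Living: Zuhair — each takes 1/3.
Deceased: Yasmin and Ghada. Their combined 2/3 is pooled and carried to generation 2.
At generation 2 (Dalia, Rashida, Khalida, Bashir, Tariq) there are 5 shares of (2/3)/5 = 2/15 each.
Living: Dalia, Rashida, and Bashir — each takes 2/15.
Deceased: Khalida and Tariq. Their combined 4/15 is pooled and carried to generation 3.
At generation 3 (Karim, Widad, Farouk, Umar, Layth, Fahad) there are 6 shares of (4/15)/6 = 2/45 each.
Living: Karim, Widad, Farouk, Umar, Layth, and Fahad — each takes 2/45.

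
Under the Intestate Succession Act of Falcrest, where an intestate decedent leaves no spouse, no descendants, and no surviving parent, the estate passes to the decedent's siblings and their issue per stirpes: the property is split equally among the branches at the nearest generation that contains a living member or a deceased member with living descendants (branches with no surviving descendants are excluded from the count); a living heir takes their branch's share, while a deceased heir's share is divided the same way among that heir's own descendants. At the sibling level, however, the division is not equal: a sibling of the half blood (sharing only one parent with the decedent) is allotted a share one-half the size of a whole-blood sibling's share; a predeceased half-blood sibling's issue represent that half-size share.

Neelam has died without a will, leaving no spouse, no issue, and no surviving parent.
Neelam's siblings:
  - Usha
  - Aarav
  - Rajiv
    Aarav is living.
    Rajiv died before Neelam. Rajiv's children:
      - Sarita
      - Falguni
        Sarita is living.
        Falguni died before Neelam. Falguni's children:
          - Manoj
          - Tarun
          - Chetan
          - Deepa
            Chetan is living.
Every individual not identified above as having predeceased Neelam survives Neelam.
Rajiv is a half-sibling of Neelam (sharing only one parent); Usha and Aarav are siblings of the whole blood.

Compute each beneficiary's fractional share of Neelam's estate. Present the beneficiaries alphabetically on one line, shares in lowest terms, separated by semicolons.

No spouse, descendants, or parent survives, so the estate passes to Neelam's siblings per stirpes.
Half-blood siblings count for one-half the weight of whole-blood siblings at the initial division.
Dividing 1 in proportion to weights (total weight 5/2): Usha (weight 1) → 2/5; Aarav (weight 1) → 2/5; Rajiv (weight 1/2) → 1/5.
Usha is living and takes 2/5.
Aarav is living and takes 2/5.
Rajiv predeceased; the 1/5 allotted to Rajiv's branch passes to Rajiv's issue by representation.
The 1/5 is divided into 2 equal shares of 1/10 among Sarita, Falguni.
Sarita is living and takes 1/10.
Falguni predeceased; the 1/10 allotted to Falguni's branch passes to Falguni's issue by representation.
The 1/10 is divided into 4 equal shares of 1/40 among Manoj, Tarun, Chetan, Deepa.
Manoj is living and takes 1/40.
Tarun is living and takes 1/40.
Chetan is living and takes 1/40.
Deepa is living and takes 1/40.

Aarav 2/5; Chetan 1/40; Deepa 1/40; Manoj 1/40; Sarita 1/10; Tarun 1/40; Usha 2/5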